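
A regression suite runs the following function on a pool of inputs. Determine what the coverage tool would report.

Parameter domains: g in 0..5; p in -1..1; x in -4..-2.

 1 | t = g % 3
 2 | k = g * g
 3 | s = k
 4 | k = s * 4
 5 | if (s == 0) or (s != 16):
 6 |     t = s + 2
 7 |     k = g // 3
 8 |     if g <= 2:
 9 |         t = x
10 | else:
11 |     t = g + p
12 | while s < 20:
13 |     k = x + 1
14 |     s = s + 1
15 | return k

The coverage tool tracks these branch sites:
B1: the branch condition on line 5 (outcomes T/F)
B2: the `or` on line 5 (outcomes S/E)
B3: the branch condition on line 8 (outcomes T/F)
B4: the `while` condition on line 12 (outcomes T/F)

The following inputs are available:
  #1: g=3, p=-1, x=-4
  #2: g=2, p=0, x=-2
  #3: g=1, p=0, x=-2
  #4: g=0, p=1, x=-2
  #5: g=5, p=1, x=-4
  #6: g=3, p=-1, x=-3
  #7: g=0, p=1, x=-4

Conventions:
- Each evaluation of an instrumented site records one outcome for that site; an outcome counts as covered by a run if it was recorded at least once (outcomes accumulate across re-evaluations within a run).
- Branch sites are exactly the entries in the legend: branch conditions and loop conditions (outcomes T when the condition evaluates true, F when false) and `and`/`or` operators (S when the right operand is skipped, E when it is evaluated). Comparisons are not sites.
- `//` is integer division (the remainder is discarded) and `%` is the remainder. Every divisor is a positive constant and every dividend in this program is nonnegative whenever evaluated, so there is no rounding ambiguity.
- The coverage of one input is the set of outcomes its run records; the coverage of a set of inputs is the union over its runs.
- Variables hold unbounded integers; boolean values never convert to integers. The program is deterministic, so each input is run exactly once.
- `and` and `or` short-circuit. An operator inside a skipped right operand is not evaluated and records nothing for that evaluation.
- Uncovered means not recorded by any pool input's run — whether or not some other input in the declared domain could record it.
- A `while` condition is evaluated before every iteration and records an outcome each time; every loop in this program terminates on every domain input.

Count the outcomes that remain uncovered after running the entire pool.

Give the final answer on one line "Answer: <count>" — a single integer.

input #1 (g=3, p=-1, x=-4): covers B1=T, B2=E, B3=F, B4=T, B4=F
input #2 (g=2, p=0, x=-2): covers B1=T, B2=E, B3=T, B4=T, B4=F
input #3 (g=1, p=0, x=-2): covers B1=T, B2=E, B3=T, B4=T, B4=F
input #4 (g=0, p=1, x=-2): covers B1=T, B2=S, B3=T, B4=T, B4=F
input #5 (g=5, p=1, x=-4): covers B1=T, B2=E, B3=F, B4=F
input #6 (g=3, p=-1, x=-3): covers B1=T, B2=E, B3=F, B4=T, B4=F
input #7 (g=0, p=1, x=-4): covers B1=T, B2=S, B3=T, B4=T, B4=F
union over the pool: B1=T, B2=S, B2=E, B3=T, B3=F, B4=T, B4=F
uncovered (1 of 8): B1=F

Answer: 1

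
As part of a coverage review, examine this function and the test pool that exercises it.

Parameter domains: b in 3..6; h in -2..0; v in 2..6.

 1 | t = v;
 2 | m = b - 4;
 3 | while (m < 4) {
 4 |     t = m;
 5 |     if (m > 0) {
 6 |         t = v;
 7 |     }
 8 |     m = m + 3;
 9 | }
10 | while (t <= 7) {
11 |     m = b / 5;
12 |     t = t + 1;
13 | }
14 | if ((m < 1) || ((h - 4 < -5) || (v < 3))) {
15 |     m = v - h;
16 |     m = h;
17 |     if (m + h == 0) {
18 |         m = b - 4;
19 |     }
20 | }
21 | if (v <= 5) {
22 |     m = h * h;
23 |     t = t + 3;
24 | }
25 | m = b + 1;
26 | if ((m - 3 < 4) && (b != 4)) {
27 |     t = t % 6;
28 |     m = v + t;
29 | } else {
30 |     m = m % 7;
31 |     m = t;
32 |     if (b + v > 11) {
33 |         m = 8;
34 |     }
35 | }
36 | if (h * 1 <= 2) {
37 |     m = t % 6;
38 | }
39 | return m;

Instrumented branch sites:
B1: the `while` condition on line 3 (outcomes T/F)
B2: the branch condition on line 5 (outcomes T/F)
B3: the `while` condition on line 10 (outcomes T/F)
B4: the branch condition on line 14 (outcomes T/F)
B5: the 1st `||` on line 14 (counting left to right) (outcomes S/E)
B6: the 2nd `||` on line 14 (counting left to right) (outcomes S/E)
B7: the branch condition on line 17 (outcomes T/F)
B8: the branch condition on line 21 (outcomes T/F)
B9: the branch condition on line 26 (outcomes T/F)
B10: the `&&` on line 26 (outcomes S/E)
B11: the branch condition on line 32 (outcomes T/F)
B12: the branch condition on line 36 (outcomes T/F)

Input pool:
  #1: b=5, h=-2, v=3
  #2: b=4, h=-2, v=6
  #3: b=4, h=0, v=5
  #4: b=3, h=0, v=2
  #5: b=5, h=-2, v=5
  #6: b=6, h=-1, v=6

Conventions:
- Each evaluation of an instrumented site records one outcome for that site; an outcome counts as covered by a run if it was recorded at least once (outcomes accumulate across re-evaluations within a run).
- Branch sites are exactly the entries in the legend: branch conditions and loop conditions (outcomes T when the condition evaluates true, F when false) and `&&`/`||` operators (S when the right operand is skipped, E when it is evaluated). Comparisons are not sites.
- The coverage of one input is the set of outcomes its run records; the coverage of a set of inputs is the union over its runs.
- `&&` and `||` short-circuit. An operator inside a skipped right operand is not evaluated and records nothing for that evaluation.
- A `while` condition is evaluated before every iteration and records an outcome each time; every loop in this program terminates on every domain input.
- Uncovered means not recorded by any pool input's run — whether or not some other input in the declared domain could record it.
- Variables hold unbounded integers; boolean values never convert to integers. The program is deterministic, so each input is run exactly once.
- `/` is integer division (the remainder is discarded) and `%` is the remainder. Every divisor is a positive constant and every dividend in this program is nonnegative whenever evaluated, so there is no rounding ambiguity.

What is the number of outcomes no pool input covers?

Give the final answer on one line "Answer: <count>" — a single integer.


test 1 (b=5, h=-2, v=3) fires B1->T, B2->T, B1->F, B3->T, B3->T, B3->T, B3->T, B3->T, B3->F, B5->E, B6->S, B4->T, B7->F, B8->T, ...; hits B1=T, B1=F, B2=T, B3=T, B3=F, B4=T, B5=E, B6=S, B7=F, B8=T, B9=T, B10=E, B12=T
test 2 (b=4, h=-2, v=6) fires B1->T, B2->F, B1->T, B2->T, B1->F, B3->T, B3->T, B3->F, B5->S, B4->T, B7->F, B8->F, B10->E, B9->F, ...; hits B1=T, B1=F, B2=T, B2=F, B3=T, B3=F, B4=T, B5=S, B7=F, B8=F, B9=F, B10=E, B11=F, B12=T
test 3 (b=4, h=0, v=5) fires B1->T, B2->F, B1->T, B2->T, B1->F, B3->T, B3->T, B3->T, B3->F, B5->S, B4->T, B7->T, B8->T, B10->E, ...; hits B1=T, B1=F, B2=T, B2=F, B3=T, B3=F, B4=T, B5=S, B7=T, B8=T, B9=F, B10=E, B11=F, B12=T
test 4 (b=3, h=0, v=2) fires B1->T, B2->F, B1->T, B2->T, B1->F, B3->T, B3->T, B3->T, B3->T, B3->T, B3->T, B3->F, B5->S, B4->T, ...; hits B1=T, B1=F, B2=T, B2=F, B3=T, B3=F, B4=T, B5=S, B7=T, B8=T, B9=T, B10=E, B12=T
test 5 (b=5, h=-2, v=5) fires B1->T, B2->T, B1->F, B3->T, B3->T, B3->T, B3->F, B5->E, B6->S, B4->T, B7->F, B8->T, B10->E, B9->T, ...; hits B1=T, B1=F, B2=T, B3=T, B3=F, B4=T, B5=E, B6=S, B7=F, B8=T, B9=T, B10=E, B12=T
test 6 (b=6, h=-1, v=6) fires B1->T, B2->T, B1->F, B3->T, B3->T, B3->F, B5->E, B6->E, B4->F, B8->F, B10->S, B9->F, B11->T, B12->T; hits B1=T, B1=F, B2=T, B3=T, B3=F, B4=F, B5=E, B6=E, B8=F, B9=F, B10=S, B11=T, B12=T
union over the pool: B1=T, B1=F, B2=T, B2=F, B3=T, B3=F, B4=T, B4=F, B5=S, B5=E, B6=S, B6=E, B7=T, B7=F, B8=T, B8=F, B9=T, B9=F, B10=S, B10=E, B11=T, B11=F, B12=T
uncovered (1 of 24): B12=F
Answer: 1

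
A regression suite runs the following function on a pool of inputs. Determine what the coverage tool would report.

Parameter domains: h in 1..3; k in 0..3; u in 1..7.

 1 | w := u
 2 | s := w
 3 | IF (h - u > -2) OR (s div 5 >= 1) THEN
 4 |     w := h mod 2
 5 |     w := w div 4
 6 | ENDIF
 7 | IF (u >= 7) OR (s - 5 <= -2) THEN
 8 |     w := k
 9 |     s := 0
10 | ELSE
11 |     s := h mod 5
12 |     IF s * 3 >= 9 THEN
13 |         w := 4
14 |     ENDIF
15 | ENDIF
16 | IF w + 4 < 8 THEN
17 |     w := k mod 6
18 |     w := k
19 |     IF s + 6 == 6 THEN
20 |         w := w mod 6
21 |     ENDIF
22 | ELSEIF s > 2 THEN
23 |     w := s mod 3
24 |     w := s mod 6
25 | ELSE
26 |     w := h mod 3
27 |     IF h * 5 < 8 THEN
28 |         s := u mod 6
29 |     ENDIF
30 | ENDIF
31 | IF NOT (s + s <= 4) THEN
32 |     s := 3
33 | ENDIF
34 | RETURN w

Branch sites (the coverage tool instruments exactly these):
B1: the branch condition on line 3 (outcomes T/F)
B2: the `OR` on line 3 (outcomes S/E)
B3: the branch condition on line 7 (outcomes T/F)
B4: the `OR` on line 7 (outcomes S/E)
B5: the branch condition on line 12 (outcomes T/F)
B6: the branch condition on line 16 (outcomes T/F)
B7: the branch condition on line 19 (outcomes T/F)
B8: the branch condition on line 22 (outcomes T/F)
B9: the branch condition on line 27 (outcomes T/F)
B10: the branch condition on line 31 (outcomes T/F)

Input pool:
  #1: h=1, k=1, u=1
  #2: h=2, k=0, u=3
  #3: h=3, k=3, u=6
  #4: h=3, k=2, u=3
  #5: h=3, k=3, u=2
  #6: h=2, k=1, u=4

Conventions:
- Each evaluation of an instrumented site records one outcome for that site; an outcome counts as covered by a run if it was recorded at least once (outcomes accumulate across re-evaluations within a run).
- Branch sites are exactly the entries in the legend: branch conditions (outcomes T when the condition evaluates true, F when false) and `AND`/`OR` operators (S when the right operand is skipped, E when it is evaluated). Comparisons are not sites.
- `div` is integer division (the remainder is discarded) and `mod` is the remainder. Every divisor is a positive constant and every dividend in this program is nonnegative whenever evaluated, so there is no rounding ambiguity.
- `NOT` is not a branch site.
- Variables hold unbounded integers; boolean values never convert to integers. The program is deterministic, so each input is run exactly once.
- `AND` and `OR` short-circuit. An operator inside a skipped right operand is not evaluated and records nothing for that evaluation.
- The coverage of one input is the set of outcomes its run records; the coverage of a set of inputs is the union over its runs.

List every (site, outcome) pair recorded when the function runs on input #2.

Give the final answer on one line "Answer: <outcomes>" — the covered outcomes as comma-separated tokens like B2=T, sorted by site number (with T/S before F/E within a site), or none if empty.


Event log for input #2 (h=2, k=0, u=3):
  B2->S, B1->T, B4->E, B3->T, B6->T, B7->T, B10->F
deduplicating events, the covered set is: B1=T, B2=S, B3=T, B4=E, B6=T, B7=T, B10=F
Answer: B1=T, B2=S, B3=T, B4=E, B6=T, B7=T, B10=F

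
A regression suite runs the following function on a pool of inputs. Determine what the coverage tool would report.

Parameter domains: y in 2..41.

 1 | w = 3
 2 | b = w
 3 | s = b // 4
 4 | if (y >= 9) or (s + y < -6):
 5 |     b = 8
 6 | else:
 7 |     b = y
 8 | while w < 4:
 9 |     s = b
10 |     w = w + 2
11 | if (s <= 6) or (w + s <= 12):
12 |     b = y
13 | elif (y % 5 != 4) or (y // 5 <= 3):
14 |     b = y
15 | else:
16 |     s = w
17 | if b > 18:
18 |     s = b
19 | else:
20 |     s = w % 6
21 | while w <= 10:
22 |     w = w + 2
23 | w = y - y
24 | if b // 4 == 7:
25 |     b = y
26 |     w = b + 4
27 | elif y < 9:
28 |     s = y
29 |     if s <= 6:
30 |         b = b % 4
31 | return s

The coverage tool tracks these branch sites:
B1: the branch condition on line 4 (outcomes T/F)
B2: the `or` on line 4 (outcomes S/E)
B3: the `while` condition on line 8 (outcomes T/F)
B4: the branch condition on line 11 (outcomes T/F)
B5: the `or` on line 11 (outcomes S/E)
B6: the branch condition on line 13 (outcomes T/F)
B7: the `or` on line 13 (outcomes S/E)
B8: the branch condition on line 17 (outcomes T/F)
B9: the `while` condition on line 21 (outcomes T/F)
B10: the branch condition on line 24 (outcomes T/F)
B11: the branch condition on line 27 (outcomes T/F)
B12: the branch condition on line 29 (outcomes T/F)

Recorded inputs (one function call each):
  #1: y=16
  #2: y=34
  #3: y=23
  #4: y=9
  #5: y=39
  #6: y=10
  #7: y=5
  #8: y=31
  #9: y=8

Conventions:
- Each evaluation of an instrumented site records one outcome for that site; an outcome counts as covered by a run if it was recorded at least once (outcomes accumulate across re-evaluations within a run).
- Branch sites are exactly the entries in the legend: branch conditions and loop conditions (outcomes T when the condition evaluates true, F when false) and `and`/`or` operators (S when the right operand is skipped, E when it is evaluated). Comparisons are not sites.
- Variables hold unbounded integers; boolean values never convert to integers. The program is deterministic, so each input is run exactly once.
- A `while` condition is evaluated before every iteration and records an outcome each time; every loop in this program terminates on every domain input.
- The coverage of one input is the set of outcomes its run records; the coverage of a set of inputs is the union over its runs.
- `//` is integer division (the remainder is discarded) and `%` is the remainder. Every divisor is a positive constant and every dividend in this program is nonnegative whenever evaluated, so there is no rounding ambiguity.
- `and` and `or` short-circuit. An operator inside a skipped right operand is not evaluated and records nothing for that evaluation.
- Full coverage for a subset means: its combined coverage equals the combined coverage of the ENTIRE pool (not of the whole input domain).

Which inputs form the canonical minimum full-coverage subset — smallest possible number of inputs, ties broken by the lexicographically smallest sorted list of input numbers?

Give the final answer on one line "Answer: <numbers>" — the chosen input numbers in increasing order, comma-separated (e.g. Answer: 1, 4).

run #1 (y=16) runs B2->S, B1->T, B3->T, B3->F, B5->E, B4->F, B7->S, B6->T, B8->F, B9->T, B9->T, B9->T, B9->F, B10->F, ...; records B1=T, B2=S, B3=T, B3=F, B4=F, B5=E, B6=T, B7=S, B8=F, B9=T, B9=F, B10=F, B11=F
run #2 (y=34) runs B2->S, B1->T, B3->T, B3->F, B5->E, B4->F, B7->E, B6->F, B8->F, B9->T, B9->T, B9->T, B9->F, B10->F, ...; records B1=T, B2=S, B3=T, B3=F, B4=F, B5=E, B6=F, B7=E, B8=F, B9=T, B9=F, B10=F, B11=F
run #3 (y=23) runs B2->S, B1->T, B3->T, B3->F, B5->E, B4->F, B7->S, B6->T, B8->T, B9->T, B9->T, B9->T, B9->F, B10->F, ...; records B1=T, B2=S, B3=T, B3=F, B4=F, B5=E, B6=T, B7=S, B8=T, B9=T, B9=F, B10=F, B11=F
run #4 (y=9) runs B2->S, B1->T, B3->T, B3->F, B5->E, B4->F, B7->E, B6->T, B8->F, B9->T, B9->T, B9->T, B9->F, B10->F, ...; records B1=T, B2=S, B3=T, B3=F, B4=F, B5=E, B6=T, B7=E, B8=F, B9=T, B9=F, B10=F, B11=F
run #5 (y=39) runs B2->S, B1->T, B3->T, B3->F, B5->E, B4->F, B7->E, B6->F, B8->F, B9->T, B9->T, B9->T, B9->F, B10->F, ...; records B1=T, B2=S, B3=T, B3=F, B4=F, B5=E, B6=F, B7=E, B8=F, B9=T, B9=F, B10=F, B11=F
run #6 (y=10) runs B2->S, B1->T, B3->T, B3->F, B5->E, B4->F, B7->S, B6->T, B8->F, B9->T, B9->T, B9->T, B9->F, B10->F, ...; records B1=T, B2=S, B3=T, B3=F, B4=F, B5=E, B6=T, B7=S, B8=F, B9=T, B9=F, B10=F, B11=F
run #7 (y=5) runs B2->E, B1->F, B3->T, B3->F, B5->S, B4->T, B8->F, B9->T, B9->T, B9->T, B9->F, B10->F, B11->T, B12->T; records B1=F, B2=E, B3=T, B3=F, B4=T, B5=S, B8=F, B9=T, B9=F, B10=F, B11=T, B12=T
run #8 (y=31) runs B2->S, B1->T, B3->T, B3->F, B5->E, B4->F, B7->S, B6->T, B8->T, B9->T, B9->T, B9->T, B9->F, B10->T; records B1=T, B2=S, B3=T, B3=F, B4=F, B5=E, B6=T, B7=S, B8=T, B9=T, B9=F, B10=T
run #9 (y=8) runs B2->E, B1->F, B3->T, B3->F, B5->E, B4->F, B7->S, B6->T, B8->F, B9->T, B9->T, B9->T, B9->F, B10->F, ...; records B1=F, B2=E, B3=T, B3=F, B4=F, B5=E, B6=T, B7=S, B8=F, B9=T, B9=F, B10=F, B11=T, B12=F
union over all inputs: B1=T, B1=F, B2=S, B2=E, B3=T, B3=F, B4=T, B4=F, B5=S, B5=E, B6=T, B6=F, B7=S, B7=E, B8=T, B8=F, B9=T, B9=F, B10=T, B10=F, B11=T, B11=F, B12=T, B12=F (24 outcomes)
checked all size-1 subsets: none covers 24 outcomes (max 14/24)
checked all size-2 subsets: none covers 24 outcomes (max 20/24)
checked all size-3 subsets: none covers 24 outcomes (max 23/24)
the canonical winner is {2, 7, 8, 9}: size 4, full 24-outcome coverage, earliest index list among size-4 covers

Answer: 2, 7, 8, 9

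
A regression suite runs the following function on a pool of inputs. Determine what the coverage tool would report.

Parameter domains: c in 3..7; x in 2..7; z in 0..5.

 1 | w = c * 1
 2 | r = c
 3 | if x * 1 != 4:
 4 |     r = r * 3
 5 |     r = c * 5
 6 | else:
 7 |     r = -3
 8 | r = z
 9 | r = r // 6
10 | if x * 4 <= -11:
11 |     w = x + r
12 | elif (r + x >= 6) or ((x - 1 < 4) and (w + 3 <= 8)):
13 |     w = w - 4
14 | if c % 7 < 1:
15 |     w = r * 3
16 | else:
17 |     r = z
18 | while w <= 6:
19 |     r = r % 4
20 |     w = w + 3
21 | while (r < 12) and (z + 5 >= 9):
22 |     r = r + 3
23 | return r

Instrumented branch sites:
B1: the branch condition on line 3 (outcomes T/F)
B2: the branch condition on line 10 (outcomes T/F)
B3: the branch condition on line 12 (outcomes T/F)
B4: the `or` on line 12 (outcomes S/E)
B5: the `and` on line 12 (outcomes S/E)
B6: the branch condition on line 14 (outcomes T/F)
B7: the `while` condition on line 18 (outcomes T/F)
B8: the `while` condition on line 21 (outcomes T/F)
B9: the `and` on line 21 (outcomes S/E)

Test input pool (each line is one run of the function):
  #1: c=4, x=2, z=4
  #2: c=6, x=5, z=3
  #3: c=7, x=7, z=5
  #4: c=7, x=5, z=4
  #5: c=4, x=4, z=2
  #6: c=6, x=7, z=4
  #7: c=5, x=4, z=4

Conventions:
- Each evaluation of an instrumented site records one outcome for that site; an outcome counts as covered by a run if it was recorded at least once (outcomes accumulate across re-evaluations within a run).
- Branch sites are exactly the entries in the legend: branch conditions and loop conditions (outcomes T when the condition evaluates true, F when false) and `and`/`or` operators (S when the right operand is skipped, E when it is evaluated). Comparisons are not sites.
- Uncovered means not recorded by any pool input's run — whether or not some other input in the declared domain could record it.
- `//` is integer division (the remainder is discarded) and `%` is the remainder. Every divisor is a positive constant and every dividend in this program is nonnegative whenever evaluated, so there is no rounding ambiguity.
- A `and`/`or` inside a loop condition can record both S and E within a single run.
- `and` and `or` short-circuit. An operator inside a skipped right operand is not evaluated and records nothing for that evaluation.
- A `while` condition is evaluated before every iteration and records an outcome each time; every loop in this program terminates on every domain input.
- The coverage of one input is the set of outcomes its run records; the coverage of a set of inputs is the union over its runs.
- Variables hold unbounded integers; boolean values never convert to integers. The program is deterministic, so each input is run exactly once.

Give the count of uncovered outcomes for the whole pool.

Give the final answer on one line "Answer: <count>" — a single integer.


test 1 (c=4, x=2, z=4) hits B1=T, B2=F, B3=T, B4=E, B5=E, B6=F, B7=T, B7=F, B8=T, B8=F, B9=S, B9=E
test 2 (c=6, x=5, z=3) hits B1=T, B2=F, B3=F, B4=E, B5=S, B6=F, B7=T, B7=F, B8=F, B9=E
test 3 (c=7, x=7, z=5) hits B1=T, B2=F, B3=T, B4=S, B6=T, B7=T, B7=F, B8=T, B8=F, B9=S, B9=E
test 4 (c=7, x=5, z=4) hits B1=T, B2=F, B3=F, B4=E, B5=S, B6=T, B7=T, B7=F, B8=T, B8=F, B9=S, B9=E
test 5 (c=4, x=4, z=2) hits B1=F, B2=F, B3=T, B4=E, B5=E, B6=F, B7=T, B7=F, B8=F, B9=E
test 6 (c=6, x=7, z=4) hits B1=T, B2=F, B3=T, B4=S, B6=F, B7=T, B7=F, B8=T, B8=F, B9=S, B9=E
test 7 (c=5, x=4, z=4) hits B1=F, B2=F, B3=T, B4=E, B5=E, B6=F, B7=T, B7=F, B8=T, B8=F, B9=S, B9=E
union over the pool: B1=T, B1=F, B2=F, B3=T, B3=F, B4=S, B4=E, B5=S, B5=E, B6=T, B6=F, B7=T, B7=F, B8=T, B8=F, B9=S, B9=E
uncovered (1 of 18): B2=T
Answer: 1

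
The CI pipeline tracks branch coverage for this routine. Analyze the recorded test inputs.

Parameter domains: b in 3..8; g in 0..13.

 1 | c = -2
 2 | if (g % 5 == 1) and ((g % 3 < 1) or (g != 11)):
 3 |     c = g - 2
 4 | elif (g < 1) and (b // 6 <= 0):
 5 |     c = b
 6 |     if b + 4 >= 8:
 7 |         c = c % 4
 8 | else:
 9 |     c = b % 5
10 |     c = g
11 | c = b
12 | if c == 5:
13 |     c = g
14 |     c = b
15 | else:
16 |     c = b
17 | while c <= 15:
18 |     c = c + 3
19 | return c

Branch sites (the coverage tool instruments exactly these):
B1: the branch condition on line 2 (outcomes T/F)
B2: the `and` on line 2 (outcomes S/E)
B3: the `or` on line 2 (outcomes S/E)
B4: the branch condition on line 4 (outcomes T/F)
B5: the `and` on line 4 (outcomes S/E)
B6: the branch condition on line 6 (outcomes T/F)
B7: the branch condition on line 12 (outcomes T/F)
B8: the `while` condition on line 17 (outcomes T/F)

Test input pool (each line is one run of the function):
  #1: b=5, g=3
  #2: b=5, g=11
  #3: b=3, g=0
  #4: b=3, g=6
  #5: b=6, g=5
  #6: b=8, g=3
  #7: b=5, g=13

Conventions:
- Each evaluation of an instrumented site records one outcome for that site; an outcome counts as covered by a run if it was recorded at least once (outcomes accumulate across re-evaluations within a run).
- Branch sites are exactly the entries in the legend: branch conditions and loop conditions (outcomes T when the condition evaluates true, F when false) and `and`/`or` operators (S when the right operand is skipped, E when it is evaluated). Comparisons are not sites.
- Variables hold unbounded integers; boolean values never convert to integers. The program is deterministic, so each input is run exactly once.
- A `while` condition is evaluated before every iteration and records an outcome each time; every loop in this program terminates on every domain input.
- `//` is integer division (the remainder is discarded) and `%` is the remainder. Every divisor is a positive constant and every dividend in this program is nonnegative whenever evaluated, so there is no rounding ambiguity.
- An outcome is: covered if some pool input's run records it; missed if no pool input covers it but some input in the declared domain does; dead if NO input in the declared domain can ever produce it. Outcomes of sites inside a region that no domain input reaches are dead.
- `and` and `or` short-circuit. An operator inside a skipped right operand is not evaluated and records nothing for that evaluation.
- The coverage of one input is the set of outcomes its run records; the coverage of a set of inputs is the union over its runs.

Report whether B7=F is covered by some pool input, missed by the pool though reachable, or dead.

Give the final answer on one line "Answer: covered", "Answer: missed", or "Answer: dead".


B7=F is recorded by pool input(s) 3, 4, 5, 6 -> covered
Answer: covered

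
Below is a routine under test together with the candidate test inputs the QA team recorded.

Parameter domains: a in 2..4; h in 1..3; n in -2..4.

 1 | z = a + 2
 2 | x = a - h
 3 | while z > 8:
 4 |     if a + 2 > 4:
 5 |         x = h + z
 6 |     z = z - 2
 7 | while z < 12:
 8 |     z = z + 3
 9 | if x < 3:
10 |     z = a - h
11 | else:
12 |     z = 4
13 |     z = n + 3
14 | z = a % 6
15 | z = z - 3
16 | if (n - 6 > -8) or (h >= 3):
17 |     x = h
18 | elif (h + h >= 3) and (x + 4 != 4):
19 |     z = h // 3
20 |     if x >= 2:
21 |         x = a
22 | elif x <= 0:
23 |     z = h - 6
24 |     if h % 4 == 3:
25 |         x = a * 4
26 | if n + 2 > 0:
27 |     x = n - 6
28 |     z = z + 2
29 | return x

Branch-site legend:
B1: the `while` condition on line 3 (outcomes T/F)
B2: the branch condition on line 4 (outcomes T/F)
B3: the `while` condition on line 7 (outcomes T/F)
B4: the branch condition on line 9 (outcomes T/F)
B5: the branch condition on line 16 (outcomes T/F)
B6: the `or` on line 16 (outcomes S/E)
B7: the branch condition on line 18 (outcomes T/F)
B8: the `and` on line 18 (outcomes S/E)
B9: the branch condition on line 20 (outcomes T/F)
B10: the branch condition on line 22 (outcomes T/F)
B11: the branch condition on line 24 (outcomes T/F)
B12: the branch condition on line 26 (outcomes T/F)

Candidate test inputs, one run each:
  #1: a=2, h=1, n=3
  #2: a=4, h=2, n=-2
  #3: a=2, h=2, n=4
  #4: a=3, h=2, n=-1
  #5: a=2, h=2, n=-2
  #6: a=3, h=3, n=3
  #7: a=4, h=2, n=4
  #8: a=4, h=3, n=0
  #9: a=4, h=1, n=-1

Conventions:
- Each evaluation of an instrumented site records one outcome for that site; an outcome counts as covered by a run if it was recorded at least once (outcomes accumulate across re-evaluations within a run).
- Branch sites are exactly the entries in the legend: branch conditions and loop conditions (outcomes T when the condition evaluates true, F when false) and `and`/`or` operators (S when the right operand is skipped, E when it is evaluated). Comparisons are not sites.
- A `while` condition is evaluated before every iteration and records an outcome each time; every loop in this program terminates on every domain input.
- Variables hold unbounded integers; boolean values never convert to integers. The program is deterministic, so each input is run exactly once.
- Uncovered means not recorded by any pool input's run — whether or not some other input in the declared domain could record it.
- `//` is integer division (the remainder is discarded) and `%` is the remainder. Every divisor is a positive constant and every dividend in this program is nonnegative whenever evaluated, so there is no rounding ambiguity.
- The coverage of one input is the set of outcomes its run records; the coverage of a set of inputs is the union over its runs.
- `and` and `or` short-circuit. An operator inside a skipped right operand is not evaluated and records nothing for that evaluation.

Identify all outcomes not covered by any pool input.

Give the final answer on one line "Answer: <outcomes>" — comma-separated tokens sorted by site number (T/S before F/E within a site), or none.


#1 (a=2, h=1, n=3) -> covered: B1=F, B3=T, B3=F, B4=T, B5=T, B6=S, B12=T
#2 (a=4, h=2, n=-2) -> covered: B1=F, B3=T, B3=F, B4=T, B5=F, B6=E, B7=T, B8=E, B9=T, B12=F
#3 (a=2, h=2, n=4) -> covered: B1=F, B3=T, B3=F, B4=T, B5=T, B6=S, B12=T
#4 (a=3, h=2, n=-1) -> covered: B1=F, B3=T, B3=F, B4=T, B5=T, B6=S, B12=T
#5 (a=2, h=2, n=-2) -> covered: B1=F, B3=T, B3=F, B4=T, B5=F, B6=E, B7=F, B8=E, B10=T, B11=F, B12=F
#6 (a=3, h=3, n=3) -> covered: B1=F, B3=T, B3=F, B4=T, B5=T, B6=S, B12=T
#7 (a=4, h=2, n=4) -> covered: B1=F, B3=T, B3=F, B4=T, B5=T, B6=S, B12=T
#8 (a=4, h=3, n=0) -> covered: B1=F, B3=T, B3=F, B4=T, B5=T, B6=S, B12=T
#9 (a=4, h=1, n=-1) -> covered: B1=F, B3=T, B3=F, B4=F, B5=T, B6=S, B12=T
union over the pool: B1=F, B3=T, B3=F, B4=T, B4=F, B5=T, B5=F, B6=S, B6=E, B7=T, B7=F, B8=E, B9=T, B10=T, B11=F, B12=T, B12=F
uncovered (7 of 24): B1=T, B2=T, B2=F, B8=S, B9=F, B10=F, B11=T
Answer: B1=T, B2=T, B2=F, B8=S, B9=F, B10=F, B11=T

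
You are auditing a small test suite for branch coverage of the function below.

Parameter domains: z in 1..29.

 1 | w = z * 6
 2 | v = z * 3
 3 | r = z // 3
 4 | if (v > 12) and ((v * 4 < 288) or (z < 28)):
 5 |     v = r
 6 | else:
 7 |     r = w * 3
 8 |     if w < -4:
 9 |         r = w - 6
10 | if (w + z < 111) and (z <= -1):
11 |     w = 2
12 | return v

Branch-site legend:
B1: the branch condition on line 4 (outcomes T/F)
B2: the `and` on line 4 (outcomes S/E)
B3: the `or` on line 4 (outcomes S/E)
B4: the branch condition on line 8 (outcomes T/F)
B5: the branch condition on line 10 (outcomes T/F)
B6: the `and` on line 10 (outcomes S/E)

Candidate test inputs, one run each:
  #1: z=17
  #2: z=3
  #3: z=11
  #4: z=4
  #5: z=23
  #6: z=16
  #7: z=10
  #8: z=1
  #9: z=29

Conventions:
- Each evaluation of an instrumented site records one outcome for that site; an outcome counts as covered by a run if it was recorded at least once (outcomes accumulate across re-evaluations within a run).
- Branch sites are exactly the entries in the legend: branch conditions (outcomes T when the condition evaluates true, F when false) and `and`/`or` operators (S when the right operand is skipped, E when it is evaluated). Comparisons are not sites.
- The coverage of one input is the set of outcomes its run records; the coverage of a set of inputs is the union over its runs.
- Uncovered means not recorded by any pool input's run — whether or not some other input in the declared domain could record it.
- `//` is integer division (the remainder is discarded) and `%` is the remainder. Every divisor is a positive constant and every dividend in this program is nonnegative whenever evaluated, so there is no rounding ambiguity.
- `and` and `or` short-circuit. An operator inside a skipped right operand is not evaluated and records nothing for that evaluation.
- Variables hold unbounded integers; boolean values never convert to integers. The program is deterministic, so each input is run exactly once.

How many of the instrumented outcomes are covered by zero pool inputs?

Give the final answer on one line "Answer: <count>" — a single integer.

input #1 (z=17): covers B1=T, B2=E, B3=S, B5=F, B6=S
input #2 (z=3): covers B1=F, B2=S, B4=F, B5=F, B6=E
input #3 (z=11): covers B1=T, B2=E, B3=S, B5=F, B6=E
input #4 (z=4): covers B1=F, B2=S, B4=F, B5=F, B6=E
input #5 (z=23): covers B1=T, B2=E, B3=S, B5=F, B6=S
input #6 (z=16): covers B1=T, B2=E, B3=S, B5=F, B6=S
input #7 (z=10): covers B1=T, B2=E, B3=S, B5=F, B6=E
input #8 (z=1): covers B1=F, B2=S, B4=F, B5=F, B6=E
input #9 (z=29): covers B1=F, B2=E, B3=E, B4=F, B5=F, B6=S
union over the pool: B1=T, B1=F, B2=S, B2=E, B3=S, B3=E, B4=F, B5=F, B6=S, B6=E
uncovered (2 of 12): B4=T, B5=T

Answer: 2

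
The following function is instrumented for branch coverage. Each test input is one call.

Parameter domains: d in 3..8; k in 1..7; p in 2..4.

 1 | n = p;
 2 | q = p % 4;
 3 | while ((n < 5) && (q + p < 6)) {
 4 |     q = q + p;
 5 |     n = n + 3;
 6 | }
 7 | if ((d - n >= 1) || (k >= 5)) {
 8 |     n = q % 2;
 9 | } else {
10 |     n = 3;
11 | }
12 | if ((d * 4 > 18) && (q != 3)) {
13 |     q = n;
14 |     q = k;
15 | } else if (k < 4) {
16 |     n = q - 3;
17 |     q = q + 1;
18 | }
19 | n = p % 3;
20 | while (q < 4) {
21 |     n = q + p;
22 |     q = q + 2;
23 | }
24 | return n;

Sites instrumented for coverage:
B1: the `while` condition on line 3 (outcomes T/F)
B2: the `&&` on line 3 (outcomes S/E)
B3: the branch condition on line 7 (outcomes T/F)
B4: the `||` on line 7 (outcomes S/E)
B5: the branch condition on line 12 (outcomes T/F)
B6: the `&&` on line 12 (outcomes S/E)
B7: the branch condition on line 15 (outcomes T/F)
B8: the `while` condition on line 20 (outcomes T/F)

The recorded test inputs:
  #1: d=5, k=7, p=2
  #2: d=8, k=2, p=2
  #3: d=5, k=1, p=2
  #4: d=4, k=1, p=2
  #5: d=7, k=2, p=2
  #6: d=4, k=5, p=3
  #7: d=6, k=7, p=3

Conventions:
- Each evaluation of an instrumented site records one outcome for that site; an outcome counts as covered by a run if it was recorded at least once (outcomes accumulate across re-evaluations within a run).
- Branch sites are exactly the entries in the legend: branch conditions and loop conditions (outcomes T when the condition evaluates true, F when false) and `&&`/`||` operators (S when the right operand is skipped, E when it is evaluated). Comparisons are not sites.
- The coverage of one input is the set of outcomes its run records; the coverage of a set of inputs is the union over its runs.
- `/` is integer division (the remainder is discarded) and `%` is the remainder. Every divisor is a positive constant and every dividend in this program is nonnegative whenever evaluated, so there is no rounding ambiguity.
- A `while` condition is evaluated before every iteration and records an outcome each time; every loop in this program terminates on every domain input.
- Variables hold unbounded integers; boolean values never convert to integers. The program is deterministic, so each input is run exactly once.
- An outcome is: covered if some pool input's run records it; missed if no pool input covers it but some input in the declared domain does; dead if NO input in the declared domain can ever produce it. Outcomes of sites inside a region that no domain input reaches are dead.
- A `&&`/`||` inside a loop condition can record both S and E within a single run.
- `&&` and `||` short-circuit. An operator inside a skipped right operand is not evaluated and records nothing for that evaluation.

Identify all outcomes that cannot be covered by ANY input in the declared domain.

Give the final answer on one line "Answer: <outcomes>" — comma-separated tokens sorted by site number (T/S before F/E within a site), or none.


exhaustive pass over the 126-input domain:
  reachable outcomes have witnesses, e.g. B1=T (e.g. d=3, k=1, p=2), B1=F (e.g. d=3, k=1, p=2), B2=S (e.g. d=3, k=1, p=2), B2=E (e.g. d=3, k=1, p=2)
Answer: none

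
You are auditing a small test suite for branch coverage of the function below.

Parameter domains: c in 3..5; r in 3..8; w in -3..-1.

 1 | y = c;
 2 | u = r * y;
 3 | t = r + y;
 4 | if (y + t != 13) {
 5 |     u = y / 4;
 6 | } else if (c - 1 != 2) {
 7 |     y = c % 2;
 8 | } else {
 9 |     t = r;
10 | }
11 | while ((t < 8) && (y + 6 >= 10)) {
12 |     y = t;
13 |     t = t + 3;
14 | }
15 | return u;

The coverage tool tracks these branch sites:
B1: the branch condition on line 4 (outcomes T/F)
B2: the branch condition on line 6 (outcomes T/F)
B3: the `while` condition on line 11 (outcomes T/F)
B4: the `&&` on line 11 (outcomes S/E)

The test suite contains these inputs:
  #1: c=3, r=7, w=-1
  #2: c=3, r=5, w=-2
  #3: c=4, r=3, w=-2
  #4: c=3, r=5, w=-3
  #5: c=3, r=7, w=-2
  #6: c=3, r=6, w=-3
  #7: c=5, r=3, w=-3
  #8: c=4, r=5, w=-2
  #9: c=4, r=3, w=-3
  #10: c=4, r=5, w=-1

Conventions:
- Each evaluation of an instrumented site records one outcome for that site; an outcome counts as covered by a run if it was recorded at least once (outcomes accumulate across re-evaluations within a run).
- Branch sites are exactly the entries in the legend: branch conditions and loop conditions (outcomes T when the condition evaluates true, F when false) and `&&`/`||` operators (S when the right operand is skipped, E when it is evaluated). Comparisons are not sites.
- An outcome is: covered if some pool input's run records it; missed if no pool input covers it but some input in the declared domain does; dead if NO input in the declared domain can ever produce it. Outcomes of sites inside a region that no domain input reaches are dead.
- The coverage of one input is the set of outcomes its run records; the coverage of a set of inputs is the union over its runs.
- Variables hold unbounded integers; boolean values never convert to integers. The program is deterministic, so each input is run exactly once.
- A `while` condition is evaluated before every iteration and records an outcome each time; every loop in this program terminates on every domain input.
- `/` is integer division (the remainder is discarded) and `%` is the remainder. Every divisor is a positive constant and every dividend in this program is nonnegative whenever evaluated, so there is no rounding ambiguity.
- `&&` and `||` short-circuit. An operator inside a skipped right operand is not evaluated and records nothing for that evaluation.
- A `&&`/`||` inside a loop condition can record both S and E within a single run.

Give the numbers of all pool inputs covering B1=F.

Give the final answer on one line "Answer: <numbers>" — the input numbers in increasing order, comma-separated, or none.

input #1 (c=3, r=7, w=-1): records B1=F
input #2 (c=3, r=5, w=-2): does not record B1=F
input #3 (c=4, r=3, w=-2): does not record B1=F
input #4 (c=3, r=5, w=-3): does not record B1=F
input #5 (c=3, r=7, w=-2): records B1=F
input #6 (c=3, r=6, w=-3): does not record B1=F
input #7 (c=5, r=3, w=-3): records B1=F
input #8 (c=4, r=5, w=-2): records B1=F
input #9 (c=4, r=3, w=-3): does not record B1=F
input #10 (c=4, r=5, w=-1): records B1=F

Answer: 1, 5, 7, 8, 10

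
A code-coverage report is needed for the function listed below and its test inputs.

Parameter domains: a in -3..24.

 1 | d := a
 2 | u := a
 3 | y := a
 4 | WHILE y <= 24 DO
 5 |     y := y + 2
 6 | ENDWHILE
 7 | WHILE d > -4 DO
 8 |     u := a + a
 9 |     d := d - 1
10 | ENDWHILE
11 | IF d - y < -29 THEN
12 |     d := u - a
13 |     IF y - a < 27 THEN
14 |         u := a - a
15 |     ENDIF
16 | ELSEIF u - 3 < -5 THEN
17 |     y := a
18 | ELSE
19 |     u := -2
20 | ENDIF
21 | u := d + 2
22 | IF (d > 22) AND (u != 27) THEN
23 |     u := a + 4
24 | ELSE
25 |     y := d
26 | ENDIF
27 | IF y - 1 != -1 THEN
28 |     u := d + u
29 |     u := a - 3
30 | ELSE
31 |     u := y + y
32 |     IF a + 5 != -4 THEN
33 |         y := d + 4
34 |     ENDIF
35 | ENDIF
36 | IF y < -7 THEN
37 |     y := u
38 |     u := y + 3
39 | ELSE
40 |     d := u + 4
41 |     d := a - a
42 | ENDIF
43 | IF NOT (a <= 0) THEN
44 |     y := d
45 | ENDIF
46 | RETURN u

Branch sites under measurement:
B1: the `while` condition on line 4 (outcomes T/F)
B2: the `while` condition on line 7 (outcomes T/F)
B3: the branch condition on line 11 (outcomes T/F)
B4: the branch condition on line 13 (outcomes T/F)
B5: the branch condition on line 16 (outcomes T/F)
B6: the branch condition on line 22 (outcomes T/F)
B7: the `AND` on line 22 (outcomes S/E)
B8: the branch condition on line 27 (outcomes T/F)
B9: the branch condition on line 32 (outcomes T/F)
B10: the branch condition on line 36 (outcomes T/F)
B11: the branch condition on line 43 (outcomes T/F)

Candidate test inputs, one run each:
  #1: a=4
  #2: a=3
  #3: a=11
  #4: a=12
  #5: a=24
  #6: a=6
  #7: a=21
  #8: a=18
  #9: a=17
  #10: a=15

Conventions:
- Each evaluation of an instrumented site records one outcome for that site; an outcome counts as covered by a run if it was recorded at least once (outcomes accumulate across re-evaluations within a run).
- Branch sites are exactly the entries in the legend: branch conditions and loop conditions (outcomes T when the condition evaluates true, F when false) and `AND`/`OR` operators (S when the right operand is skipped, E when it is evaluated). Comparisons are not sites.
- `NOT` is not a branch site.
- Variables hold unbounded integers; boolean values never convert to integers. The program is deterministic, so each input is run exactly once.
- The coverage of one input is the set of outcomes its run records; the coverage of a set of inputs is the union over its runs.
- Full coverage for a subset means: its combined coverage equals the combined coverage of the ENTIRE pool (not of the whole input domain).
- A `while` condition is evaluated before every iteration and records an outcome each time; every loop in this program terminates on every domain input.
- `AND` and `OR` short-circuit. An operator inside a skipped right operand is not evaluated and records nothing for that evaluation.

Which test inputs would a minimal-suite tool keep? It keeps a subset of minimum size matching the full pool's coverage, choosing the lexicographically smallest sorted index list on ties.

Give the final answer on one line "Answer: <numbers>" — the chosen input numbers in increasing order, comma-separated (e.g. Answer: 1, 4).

#1 (a=4) -> B1->T, B1->T, B1->T, B1->T, B1->T, B1->T, B1->T, B1->T, B1->T, B1->T, B1->T, B1->F, B2->T, B2->T, ...; covered: B1=T, B1=F, B2=T, B2=F, B3=T, B4=T, B6=F, B7=S, B8=T, B10=F, B11=T
#2 (a=3) -> B1->T, B1->T, B1->T, B1->T, B1->T, B1->T, B1->T, B1->T, B1->T, B1->T, B1->T, B1->F, B2->T, B2->T, ...; covered: B1=T, B1=F, B2=T, B2=F, B3=F, B5=F, B6=F, B7=S, B8=T, B10=F, B11=T
#3 (a=11) -> B1->T, B1->T, B1->T, B1->T, B1->T, B1->T, B1->T, B1->F, B2->T, B2->T, B2->T, B2->T, B2->T, B2->T, ...; covered: B1=T, B1=F, B2=T, B2=F, B3=F, B5=F, B6=F, B7=S, B8=T, B10=F, B11=T
#4 (a=12) -> B1->T, B1->T, B1->T, B1->T, B1->T, B1->T, B1->T, B1->F, B2->T, B2->T, B2->T, B2->T, B2->T, B2->T, ...; covered: B1=T, B1=F, B2=T, B2=F, B3=T, B4=T, B6=F, B7=S, B8=T, B10=F, B11=T
#5 (a=24) -> B1->T, B1->F, B2->T, B2->T, B2->T, B2->T, B2->T, B2->T, B2->T, B2->T, B2->T, B2->T, B2->T, B2->T, ...; covered: B1=T, B1=F, B2=T, B2=F, B3=T, B4=T, B6=T, B7=E, B8=T, B10=F, B11=T
#6 (a=6) -> B1->T, B1->T, B1->T, B1->T, B1->T, B1->T, B1->T, B1->T, B1->T, B1->T, B1->F, B2->T, B2->T, B2->T, ...; covered: B1=T, B1=F, B2=T, B2=F, B3=T, B4=T, B6=F, B7=S, B8=T, B10=F, B11=T
#7 (a=21) -> B1->T, B1->T, B1->F, B2->T, B2->T, B2->T, B2->T, B2->T, B2->T, B2->T, B2->T, B2->T, B2->T, B2->T, ...; covered: B1=T, B1=F, B2=T, B2=F, B3=F, B5=F, B6=F, B7=S, B8=T, B10=F, B11=T
#8 (a=18) -> B1->T, B1->T, B1->T, B1->T, B1->F, B2->T, B2->T, B2->T, B2->T, B2->T, B2->T, B2->T, B2->T, B2->T, ...; covered: B1=T, B1=F, B2=T, B2=F, B3=T, B4=T, B6=F, B7=S, B8=T, B10=F, B11=T
#9 (a=17) -> B1->T, B1->T, B1->T, B1->T, B1->F, B2->T, B2->T, B2->T, B2->T, B2->T, B2->T, B2->T, B2->T, B2->T, ...; covered: B1=T, B1=F, B2=T, B2=F, B3=F, B5=F, B6=F, B7=S, B8=T, B10=F, B11=T
#10 (a=15) -> B1->T, B1->T, B1->T, B1->T, B1->T, B1->F, B2->T, B2->T, B2->T, B2->T, B2->T, B2->T, B2->T, B2->T, ...; covered: B1=T, B1=F, B2=T, B2=F, B3=F, B5=F, B6=F, B7=S, B8=T, B10=F, B11=T
union over all inputs: B1=T, B1=F, B2=T, B2=F, B3=T, B3=F, B4=T, B5=F, B6=T, B6=F, B7=S, B7=E, B8=T, B10=F, B11=T (15 outcomes)
every size-1 subset falls short of the 15 outcomes (best: 11/15)
size 2: inputs {2, 5} cover all 15 outcomes, and no lexicographically smaller subset of this size does

Answer: 2, 5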